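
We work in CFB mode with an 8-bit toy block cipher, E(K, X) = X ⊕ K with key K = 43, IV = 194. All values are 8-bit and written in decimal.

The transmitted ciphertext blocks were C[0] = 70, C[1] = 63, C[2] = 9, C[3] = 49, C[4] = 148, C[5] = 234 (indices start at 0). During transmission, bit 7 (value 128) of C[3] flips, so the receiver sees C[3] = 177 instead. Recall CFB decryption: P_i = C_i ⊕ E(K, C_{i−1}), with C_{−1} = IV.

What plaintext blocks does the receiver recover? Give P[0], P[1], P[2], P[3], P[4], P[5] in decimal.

P[0] = 175, P[1] = 82, P[2] = 29, P[3] = 147, P[4] = 14, P[5] = 85

Only C[3] changed, to 177. In CFB, a change in C_i flips the same bit in P_i and garbles P_{i+1}. Decrypting the received ciphertext:
P[0]: E(K, 194) = 233; 70 ⊕ 233 = 175.
P[1]: E(K, 70) = 109; 63 ⊕ 109 = 82.
P[2]: E(K, 63) = 20; 9 ⊕ 20 = 29.
P[3]: E(K, 9) = 34; 177 ⊕ 34 = 147.
P[4]: E(K, 177) = 154; 148 ⊕ 154 = 14.
P[5]: E(K, 148) = 191; 234 ⊕ 191 = 85.
Blocks that differ from the original plaintext: P[3], P[4].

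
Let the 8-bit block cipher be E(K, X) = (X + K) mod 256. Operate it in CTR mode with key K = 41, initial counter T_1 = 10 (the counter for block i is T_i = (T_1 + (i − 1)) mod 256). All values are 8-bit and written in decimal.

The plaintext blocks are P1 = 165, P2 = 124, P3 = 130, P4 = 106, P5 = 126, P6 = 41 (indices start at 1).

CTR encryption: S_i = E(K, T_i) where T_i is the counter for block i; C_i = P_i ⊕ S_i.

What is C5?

C5 = 73

C1: T = 10, S = E(K, T) = 51; 165 ⊕ 51 = 150.
C2: T = 11, S = E(K, T) = 52; 124 ⊕ 52 = 72.
C3: T = 12, S = E(K, T) = 53; 130 ⊕ 53 = 183.
C4: T = 13, S = E(K, T) = 54; 106 ⊕ 54 = 92.
C5: T = 14, S = E(K, T) = 55; 126 ⊕ 55 = 73.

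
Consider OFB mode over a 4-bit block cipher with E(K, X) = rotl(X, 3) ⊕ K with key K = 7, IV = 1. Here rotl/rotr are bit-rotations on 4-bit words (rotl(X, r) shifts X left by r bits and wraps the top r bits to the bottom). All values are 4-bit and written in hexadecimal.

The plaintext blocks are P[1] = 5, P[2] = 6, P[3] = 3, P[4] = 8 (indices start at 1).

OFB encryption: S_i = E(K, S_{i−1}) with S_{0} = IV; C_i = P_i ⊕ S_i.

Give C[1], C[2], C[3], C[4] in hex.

C[1]: S = E(K, 1) = F; 5 ⊕ F = A.
C[2]: S = E(K, F) = 8; 6 ⊕ 8 = E.
C[3]: S = E(K, 8) = 3; 3 ⊕ 3 = 0.
C[4]: S = E(K, 3) = E; 8 ⊕ E = 6.

C[1] = A, C[2] = E, C[3] = 0, C[4] = 6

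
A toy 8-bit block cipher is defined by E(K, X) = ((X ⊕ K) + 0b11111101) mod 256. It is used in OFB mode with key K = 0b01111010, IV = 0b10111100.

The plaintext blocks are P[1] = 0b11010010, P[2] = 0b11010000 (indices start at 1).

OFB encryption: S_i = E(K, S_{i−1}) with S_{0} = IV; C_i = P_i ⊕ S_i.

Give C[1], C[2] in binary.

C[1] = 0b00010001, C[2] = 0b01100110

C[1]: S = E(K, 0b10111100) = 0b11000011; 0b11010010 ⊕ 0b11000011 = 0b00010001.
C[2]: S = E(K, 0b11000011) = 0b10110110; 0b11010000 ⊕ 0b10110110 = 0b01100110.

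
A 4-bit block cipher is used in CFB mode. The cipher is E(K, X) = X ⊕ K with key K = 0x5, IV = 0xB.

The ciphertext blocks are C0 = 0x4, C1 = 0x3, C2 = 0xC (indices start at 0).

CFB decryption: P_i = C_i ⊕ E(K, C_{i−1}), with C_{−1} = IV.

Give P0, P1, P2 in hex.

P0: E(K, 0xB) = 0xE; 0x4 ⊕ 0xE = 0xA.
P1: E(K, 0x4) = 0x1; 0x3 ⊕ 0x1 = 0x2.
P2: E(K, 0x3) = 0x6; 0xC ⊕ 0x6 = 0xA.

P0 = 0xA, P1 = 0x2, P2 = 0xA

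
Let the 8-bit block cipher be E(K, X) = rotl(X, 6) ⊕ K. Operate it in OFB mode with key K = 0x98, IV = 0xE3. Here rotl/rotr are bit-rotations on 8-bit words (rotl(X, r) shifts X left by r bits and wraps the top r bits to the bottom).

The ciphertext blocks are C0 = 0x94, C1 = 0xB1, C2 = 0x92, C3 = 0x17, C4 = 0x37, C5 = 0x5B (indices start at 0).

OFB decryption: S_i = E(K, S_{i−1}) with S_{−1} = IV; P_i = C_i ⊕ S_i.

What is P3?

P0: S = E(K, 0xE3) = 0x60; 0x94 ⊕ 0x60 = 0xF4.
P1: S = E(K, 0x60) = 0x80; 0xB1 ⊕ 0x80 = 0x31.
P2: S = E(K, 0x80) = 0xB8; 0x92 ⊕ 0xB8 = 0x2A.
P3: S = E(K, 0xB8) = 0xB6; 0x17 ⊕ 0xB6 = 0xA1.

P3 = 0xA1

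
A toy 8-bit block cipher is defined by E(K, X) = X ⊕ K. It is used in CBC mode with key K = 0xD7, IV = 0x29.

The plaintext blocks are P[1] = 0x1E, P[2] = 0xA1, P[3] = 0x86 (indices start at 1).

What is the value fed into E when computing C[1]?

CBC encryption: C_i = E(K, P_i ⊕ C_{i−1}), with C_{0} = IV.
C[1]: P[1] ⊕ 0x29 = 0x37; E(K, 0x37) = 0xE0.
So the input to E for block [1] is 0x37.

0x37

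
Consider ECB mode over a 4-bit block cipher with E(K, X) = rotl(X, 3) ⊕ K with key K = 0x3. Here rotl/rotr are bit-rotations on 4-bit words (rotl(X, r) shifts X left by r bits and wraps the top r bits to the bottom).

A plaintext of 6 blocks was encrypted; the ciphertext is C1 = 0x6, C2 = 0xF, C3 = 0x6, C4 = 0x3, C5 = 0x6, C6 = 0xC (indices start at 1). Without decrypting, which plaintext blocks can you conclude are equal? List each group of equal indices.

ECB encrypts each block independently with the same key, so equal ciphertext blocks imply equal plaintext blocks.
C1 = C3 = C5 = 0x6, so P1 = P3 = P5.

P1 = P3 = P5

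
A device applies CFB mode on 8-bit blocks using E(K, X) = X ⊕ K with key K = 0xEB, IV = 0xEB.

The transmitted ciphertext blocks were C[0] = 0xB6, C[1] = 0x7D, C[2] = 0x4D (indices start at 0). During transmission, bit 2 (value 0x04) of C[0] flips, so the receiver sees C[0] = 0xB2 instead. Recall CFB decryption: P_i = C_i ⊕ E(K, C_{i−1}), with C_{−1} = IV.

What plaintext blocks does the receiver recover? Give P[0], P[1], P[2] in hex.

Only C[0] changed, to 0xB2. In CFB, a change in C_i flips the same bit in P_i and garbles P_{i+1}. Decrypting the received ciphertext:
P[0]: E(K, 0xEB) = 0x00; 0xB2 ⊕ 0x00 = 0xB2.
P[1]: E(K, 0xB2) = 0x59; 0x7D ⊕ 0x59 = 0x24.
P[2]: E(K, 0x7D) = 0x96; 0x4D ⊕ 0x96 = 0xDB.
Blocks that differ from the original plaintext: P[0], P[1].

P[0] = 0xB2, P[1] = 0x24, P[2] = 0xDB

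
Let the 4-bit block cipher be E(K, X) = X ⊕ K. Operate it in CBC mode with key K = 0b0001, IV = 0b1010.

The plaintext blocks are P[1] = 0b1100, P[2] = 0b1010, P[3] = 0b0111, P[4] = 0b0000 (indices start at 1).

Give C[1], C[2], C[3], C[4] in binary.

CBC encryption: C_i = E(K, P_i ⊕ C_{i−1}), with C_{0} = IV.
C[1]: P[1] ⊕ 0b1010 = 0b0110; E(K, 0b0110) = 0b0111.
C[2]: P[2] ⊕ 0b0111 = 0b1101; E(K, 0b1101) = 0b1100.
C[3]: P[3] ⊕ 0b1100 = 0b1011; E(K, 0b1011) = 0b1010.
C[4]: P[4] ⊕ 0b1010 = 0b1010; E(K, 0b1010) = 0b1011.

C[1] = 0b0111, C[2] = 0b1100, C[3] = 0b1010, C[4] = 0b1011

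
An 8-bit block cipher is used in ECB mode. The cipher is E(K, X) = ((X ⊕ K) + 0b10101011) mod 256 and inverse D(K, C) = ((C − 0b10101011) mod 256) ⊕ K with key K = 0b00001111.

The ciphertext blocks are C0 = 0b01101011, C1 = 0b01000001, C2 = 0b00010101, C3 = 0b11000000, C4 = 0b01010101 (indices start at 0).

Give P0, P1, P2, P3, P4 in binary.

P0 = 0b11001111, P1 = 0b10011001, P2 = 0b01100101, P3 = 0b00011010, P4 = 0b10100101

ECB decryption: P_i = D(K, C_i).
P0: D(K, 0b01101011) = 0b11001111.
P1: D(K, 0b01000001) = 0b10011001.
P2: D(K, 0b00010101) = 0b01100101.
P3: D(K, 0b11000000) = 0b00011010.
P4: D(K, 0b01010101) = 0b10100101.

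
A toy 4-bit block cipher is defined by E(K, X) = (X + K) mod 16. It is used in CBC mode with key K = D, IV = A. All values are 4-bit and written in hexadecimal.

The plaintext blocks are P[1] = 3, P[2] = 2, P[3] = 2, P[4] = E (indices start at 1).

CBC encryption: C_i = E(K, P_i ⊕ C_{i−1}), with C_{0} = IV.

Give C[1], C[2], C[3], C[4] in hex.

C[1]: P[1] ⊕ A = 9; E(K, 9) = 6.
C[2]: P[2] ⊕ 6 = 4; E(K, 4) = 1.
C[3]: P[3] ⊕ 1 = 3; E(K, 3) = 0.
C[4]: P[4] ⊕ 0 = E; E(K, E) = B.

C[1] = 6, C[2] = 1, C[3] = 0, C[4] = B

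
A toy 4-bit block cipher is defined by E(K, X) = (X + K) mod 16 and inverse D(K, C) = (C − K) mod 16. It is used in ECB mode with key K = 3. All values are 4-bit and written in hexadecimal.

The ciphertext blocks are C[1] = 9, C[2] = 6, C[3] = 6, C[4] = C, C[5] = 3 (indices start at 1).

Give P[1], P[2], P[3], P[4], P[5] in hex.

ECB decryption: P_i = D(K, C_i).
P[1]: D(K, 9) = 6.
P[2]: D(K, 6) = 3.
P[3]: D(K, 6) = 3.
P[4]: D(K, C) = 9.
P[5]: D(K, 3) = 0.

P[1] = 6, P[2] = 3, P[3] = 3, P[4] = 9, P[5] = 0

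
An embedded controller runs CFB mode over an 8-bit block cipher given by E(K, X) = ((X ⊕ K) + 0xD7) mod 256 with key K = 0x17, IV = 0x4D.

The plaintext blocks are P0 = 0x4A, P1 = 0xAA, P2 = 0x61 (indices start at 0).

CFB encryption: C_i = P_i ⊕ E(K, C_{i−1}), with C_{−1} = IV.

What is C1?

C0: E(K, 0x4D) = 0x31; 0x4A ⊕ 0x31 = 0x7B.
C1: E(K, 0x7B) = 0x43; 0xAA ⊕ 0x43 = 0xE9.

C1 = 0xE9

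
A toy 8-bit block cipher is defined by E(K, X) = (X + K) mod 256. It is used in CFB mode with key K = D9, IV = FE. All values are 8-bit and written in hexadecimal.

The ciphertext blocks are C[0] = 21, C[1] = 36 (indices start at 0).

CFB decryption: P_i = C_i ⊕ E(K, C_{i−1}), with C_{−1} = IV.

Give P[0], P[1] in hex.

P[0]: E(K, FE) = D7; 21 ⊕ D7 = F6.
P[1]: E(K, 21) = FA; 36 ⊕ FA = CC.

P[0] = F6, P[1] = CC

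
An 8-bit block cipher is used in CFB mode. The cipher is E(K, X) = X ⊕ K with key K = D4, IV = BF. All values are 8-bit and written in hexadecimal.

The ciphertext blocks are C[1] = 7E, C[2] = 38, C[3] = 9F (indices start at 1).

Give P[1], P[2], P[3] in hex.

CFB decryption: P_i = C_i ⊕ E(K, C_{i−1}), with C_{0} = IV.
P[1]: E(K, BF) = 6B; 7E ⊕ 6B = 15.
P[2]: E(K, 7E) = AA; 38 ⊕ AA = 92.
P[3]: E(K, 38) = EC; 9F ⊕ EC = 73.

P[1] = 15, P[2] = 92, P[3] = 73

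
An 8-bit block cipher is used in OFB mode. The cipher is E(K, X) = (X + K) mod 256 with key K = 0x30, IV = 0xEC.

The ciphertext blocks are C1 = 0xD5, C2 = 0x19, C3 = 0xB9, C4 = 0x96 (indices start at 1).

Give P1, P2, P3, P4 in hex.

OFB decryption: S_i = E(K, S_{i−1}) with S_{0} = IV; P_i = C_i ⊕ S_i.
P1: S = E(K, 0xEC) = 0x1C; 0xD5 ⊕ 0x1C = 0xC9.
P2: S = E(K, 0x1C) = 0x4C; 0x19 ⊕ 0x4C = 0x55.
P3: S = E(K, 0x4C) = 0x7C; 0xB9 ⊕ 0x7C = 0xC5.
P4: S = E(K, 0x7C) = 0xAC; 0x96 ⊕ 0xAC = 0x3A.

P1 = 0xC9, P2 = 0x55, P3 = 0xC5, P4 = 0x3A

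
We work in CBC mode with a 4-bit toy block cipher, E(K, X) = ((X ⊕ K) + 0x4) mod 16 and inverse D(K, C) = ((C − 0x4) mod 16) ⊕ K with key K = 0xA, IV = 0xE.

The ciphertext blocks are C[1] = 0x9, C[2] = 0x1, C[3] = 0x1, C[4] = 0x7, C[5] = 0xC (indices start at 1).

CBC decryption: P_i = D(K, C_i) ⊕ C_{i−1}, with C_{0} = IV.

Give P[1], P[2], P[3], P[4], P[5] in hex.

P[1]: D(K, 0x9) = 0xF; 0xF ⊕ 0xE = 0x1.
P[2]: D(K, 0x1) = 0x7; 0x7 ⊕ 0x9 = 0xE.
P[3]: D(K, 0x1) = 0x7; 0x7 ⊕ 0x1 = 0x6.
P[4]: D(K, 0x7) = 0x9; 0x9 ⊕ 0x1 = 0x8.
P[5]: D(K, 0xC) = 0x2; 0x2 ⊕ 0x7 = 0x5.

P[1] = 0x1, P[2] = 0xE, P[3] = 0x6, P[4] = 0x8, P[5] = 0x5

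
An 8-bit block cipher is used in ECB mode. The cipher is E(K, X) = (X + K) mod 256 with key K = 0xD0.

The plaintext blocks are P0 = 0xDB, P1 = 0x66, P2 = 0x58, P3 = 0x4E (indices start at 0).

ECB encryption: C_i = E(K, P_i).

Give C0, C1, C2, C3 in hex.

C0: E(K, 0xDB) = 0xAB.
C1: E(K, 0x66) = 0x36.
C2: E(K, 0x58) = 0x28.
C3: E(K, 0x4E) = 0x1E.

C0 = 0xAB, C1 = 0x36, C2 = 0x28, C3 = 0x1E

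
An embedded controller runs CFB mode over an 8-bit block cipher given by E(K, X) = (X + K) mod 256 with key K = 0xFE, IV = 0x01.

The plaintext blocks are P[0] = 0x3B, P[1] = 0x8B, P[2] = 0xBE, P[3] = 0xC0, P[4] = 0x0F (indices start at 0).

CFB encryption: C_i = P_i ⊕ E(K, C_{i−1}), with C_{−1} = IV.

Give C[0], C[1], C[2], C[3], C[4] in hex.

C[0] = 0xC4, C[1] = 0x49, C[2] = 0xF9, C[3] = 0x37, C[4] = 0x3A

C[0]: E(K, 0x01) = 0xFF; 0x3B ⊕ 0xFF = 0xC4.
C[1]: E(K, 0xC4) = 0xC2; 0x8B ⊕ 0xC2 = 0x49.
C[2]: E(K, 0x49) = 0x47; 0xBE ⊕ 0x47 = 0xF9.
C[3]: E(K, 0xF9) = 0xF7; 0xC0 ⊕ 0xF7 = 0x37.
C[4]: E(K, 0x37) = 0x35; 0x0F ⊕ 0x35 = 0x3A.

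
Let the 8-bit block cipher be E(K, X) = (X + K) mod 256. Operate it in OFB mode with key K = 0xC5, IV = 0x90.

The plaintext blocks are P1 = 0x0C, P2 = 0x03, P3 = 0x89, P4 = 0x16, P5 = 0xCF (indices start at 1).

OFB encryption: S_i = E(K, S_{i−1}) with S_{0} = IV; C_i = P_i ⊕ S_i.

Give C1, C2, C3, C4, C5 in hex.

C1: S = E(K, 0x90) = 0x55; 0x0C ⊕ 0x55 = 0x59.
C2: S = E(K, 0x55) = 0x1A; 0x03 ⊕ 0x1A = 0x19.
C3: S = E(K, 0x1A) = 0xDF; 0x89 ⊕ 0xDF = 0x56.
C4: S = E(K, 0xDF) = 0xA4; 0x16 ⊕ 0xA4 = 0xB2.
C5: S = E(K, 0xA4) = 0x69; 0xCF ⊕ 0x69 = 0xA6.

C1 = 0x59, C2 = 0x19, C3 = 0x56, C4 = 0xB2, C5 = 0xA6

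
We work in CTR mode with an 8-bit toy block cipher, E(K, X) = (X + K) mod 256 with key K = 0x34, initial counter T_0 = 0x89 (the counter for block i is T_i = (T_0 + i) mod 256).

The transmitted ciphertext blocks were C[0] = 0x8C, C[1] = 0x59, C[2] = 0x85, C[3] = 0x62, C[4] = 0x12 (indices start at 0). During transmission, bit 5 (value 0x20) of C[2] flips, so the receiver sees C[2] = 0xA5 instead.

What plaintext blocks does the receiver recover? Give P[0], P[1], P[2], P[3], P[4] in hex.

CTR decryption: S_i = E(K, T_i) where T_i is the counter for block i; P_i = C_i ⊕ S_i.
Only C[2] changed, to 0xA5. In CTR, a change in C_i flips the same bit in P_i only; the keystream is unaffected. Decrypting the received ciphertext:
P[0]: T = 0x89, S = E(K, T) = 0xBD; 0x8C ⊕ 0xBD = 0x31.
P[1]: T = 0x8A, S = E(K, T) = 0xBE; 0x59 ⊕ 0xBE = 0xE7.
P[2]: T = 0x8B, S = E(K, T) = 0xBF; 0xA5 ⊕ 0xBF = 0x1A.
P[3]: T = 0x8C, S = E(K, T) = 0xC0; 0x62 ⊕ 0xC0 = 0xA2.
P[4]: T = 0x8D, S = E(K, T) = 0xC1; 0x12 ⊕ 0xC1 = 0xD3.
Blocks that differ from the original plaintext: P[2].

P[0] = 0x31, P[1] = 0xE7, P[2] = 0x1A, P[3] = 0xA2, P[4] = 0xD3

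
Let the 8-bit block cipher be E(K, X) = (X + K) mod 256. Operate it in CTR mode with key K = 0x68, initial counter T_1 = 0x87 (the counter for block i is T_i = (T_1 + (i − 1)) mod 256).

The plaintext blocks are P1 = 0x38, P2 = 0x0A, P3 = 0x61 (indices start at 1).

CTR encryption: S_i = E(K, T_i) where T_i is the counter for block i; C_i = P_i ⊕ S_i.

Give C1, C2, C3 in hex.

C1: T = 0x87, S = E(K, T) = 0xEF; 0x38 ⊕ 0xEF = 0xD7.
C2: T = 0x88, S = E(K, T) = 0xF0; 0x0A ⊕ 0xF0 = 0xFA.
C3: T = 0x89, S = E(K, T) = 0xF1; 0x61 ⊕ 0xF1 = 0x90.

C1 = 0xD7, C2 = 0xFA, C3 = 0x90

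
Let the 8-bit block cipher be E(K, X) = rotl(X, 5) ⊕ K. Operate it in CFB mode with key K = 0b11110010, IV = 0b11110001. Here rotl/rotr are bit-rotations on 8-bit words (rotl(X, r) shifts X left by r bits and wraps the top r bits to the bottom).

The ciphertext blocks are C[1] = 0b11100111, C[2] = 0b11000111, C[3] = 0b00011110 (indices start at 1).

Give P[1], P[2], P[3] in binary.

P[1] = 0b00101011, P[2] = 0b11001001, P[3] = 0b00010100

CFB decryption: P_i = C_i ⊕ E(K, C_{i−1}), with C_{0} = IV.
P[1]: E(K, 0b11110001) = 0b11001100; 0b11100111 ⊕ 0b11001100 = 0b00101011.
P[2]: E(K, 0b11100111) = 0b00001110; 0b11000111 ⊕ 0b00001110 = 0b11001001.
P[3]: E(K, 0b11000111) = 0b00001010; 0b00011110 ⊕ 0b00001010 = 0b00010100.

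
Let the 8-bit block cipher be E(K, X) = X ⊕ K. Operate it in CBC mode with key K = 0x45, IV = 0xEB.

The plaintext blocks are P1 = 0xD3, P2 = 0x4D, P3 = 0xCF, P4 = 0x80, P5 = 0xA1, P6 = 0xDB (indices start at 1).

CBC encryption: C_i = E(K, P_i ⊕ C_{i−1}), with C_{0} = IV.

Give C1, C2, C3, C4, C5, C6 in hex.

C1 = 0x7D, C2 = 0x75, C3 = 0xFF, C4 = 0x3A, C5 = 0xDE, C6 = 0x40

C1: P1 ⊕ 0xEB = 0x38; E(K, 0x38) = 0x7D.
C2: P2 ⊕ 0x7D = 0x30; E(K, 0x30) = 0x75.
C3: P3 ⊕ 0x75 = 0xBA; E(K, 0xBA) = 0xFF.
C4: P4 ⊕ 0xFF = 0x7F; E(K, 0x7F) = 0x3A.
C5: P5 ⊕ 0x3A = 0x9B; E(K, 0x9B) = 0xDE.
C6: P6 ⊕ 0xDE = 0x05; E(K, 0x05) = 0x40.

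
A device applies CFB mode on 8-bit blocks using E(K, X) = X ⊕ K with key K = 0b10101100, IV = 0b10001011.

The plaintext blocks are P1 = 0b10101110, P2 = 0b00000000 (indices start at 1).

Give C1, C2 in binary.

C1 = 0b10001001, C2 = 0b00100101

CFB encryption: C_i = P_i ⊕ E(K, C_{i−1}), with C_{0} = IV.
C1: E(K, 0b10001011) = 0b00100111; 0b10101110 ⊕ 0b00100111 = 0b10001001.
C2: E(K, 0b10001001) = 0b00100101; 0b00000000 ⊕ 0b00100101 = 0b00100101.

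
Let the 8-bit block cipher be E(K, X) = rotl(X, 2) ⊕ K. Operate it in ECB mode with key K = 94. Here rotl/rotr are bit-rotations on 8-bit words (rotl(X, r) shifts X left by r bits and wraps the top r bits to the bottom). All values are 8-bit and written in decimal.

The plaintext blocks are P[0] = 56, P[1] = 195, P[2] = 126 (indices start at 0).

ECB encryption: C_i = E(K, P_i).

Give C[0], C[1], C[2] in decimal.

C[0] = 190, C[1] = 81, C[2] = 167

C[0]: E(K, 56) = 190.
C[1]: E(K, 195) = 81.
C[2]: E(K, 126) = 167.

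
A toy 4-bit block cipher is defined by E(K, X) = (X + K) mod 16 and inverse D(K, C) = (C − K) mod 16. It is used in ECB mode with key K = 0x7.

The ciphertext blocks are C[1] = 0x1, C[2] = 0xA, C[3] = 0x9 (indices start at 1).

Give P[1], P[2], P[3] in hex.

ECB decryption: P_i = D(K, C_i).
P[1]: D(K, 0x1) = 0xA.
P[2]: D(K, 0xA) = 0x3.
P[3]: D(K, 0x9) = 0x2.

P[1] = 0xA, P[2] = 0x3, P[3] = 0x2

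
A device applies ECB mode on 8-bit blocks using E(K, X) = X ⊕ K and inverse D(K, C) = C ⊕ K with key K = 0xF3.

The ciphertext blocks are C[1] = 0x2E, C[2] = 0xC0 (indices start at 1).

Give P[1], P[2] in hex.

ECB decryption: P_i = D(K, C_i).
P[1]: D(K, 0x2E) = 0xDD.
P[2]: D(K, 0xC0) = 0x33.

P[1] = 0xDD, P[2] = 0x33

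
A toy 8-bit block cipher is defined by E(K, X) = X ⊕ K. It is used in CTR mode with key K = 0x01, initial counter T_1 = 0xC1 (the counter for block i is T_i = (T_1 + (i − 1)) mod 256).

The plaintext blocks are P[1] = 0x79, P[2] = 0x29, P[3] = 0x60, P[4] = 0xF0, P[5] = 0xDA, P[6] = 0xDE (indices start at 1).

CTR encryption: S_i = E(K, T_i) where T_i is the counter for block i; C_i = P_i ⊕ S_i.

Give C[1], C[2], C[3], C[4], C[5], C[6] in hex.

C[1]: T = 0xC1, S = E(K, T) = 0xC0; 0x79 ⊕ 0xC0 = 0xB9.
C[2]: T = 0xC2, S = E(K, T) = 0xC3; 0x29 ⊕ 0xC3 = 0xEA.
C[3]: T = 0xC3, S = E(K, T) = 0xC2; 0x60 ⊕ 0xC2 = 0xA2.
C[4]: T = 0xC4, S = E(K, T) = 0xC5; 0xF0 ⊕ 0xC5 = 0x35.
C[5]: T = 0xC5, S = E(K, T) = 0xC4; 0xDA ⊕ 0xC4 = 0x1E.
C[6]: T = 0xC6, S = E(K, T) = 0xC7; 0xDE ⊕ 0xC7 = 0x19.

C[1] = 0xB9, C[2] = 0xEA, C[3] = 0xA2, C[4] = 0x35, C[5] = 0x1E, C[6] = 0x19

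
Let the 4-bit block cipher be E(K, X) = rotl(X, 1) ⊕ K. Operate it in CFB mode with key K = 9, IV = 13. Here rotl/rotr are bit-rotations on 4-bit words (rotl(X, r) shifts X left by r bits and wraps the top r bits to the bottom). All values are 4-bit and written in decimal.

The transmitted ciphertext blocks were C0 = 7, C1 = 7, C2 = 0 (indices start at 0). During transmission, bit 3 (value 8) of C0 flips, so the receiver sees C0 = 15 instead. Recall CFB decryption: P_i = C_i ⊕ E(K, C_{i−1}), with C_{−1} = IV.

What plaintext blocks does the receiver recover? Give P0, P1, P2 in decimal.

P0 = 13, P1 = 1, P2 = 7

Only C0 changed, to 15. In CFB, a change in C_i flips the same bit in P_i and garbles P_{i+1}. Decrypting the received ciphertext:
P0: E(K, 13) = 2; 15 ⊕ 2 = 13.
P1: E(K, 15) = 6; 7 ⊕ 6 = 1.
P2: E(K, 7) = 7; 0 ⊕ 7 = 7.
Blocks that differ from the original plaintext: P0, P1.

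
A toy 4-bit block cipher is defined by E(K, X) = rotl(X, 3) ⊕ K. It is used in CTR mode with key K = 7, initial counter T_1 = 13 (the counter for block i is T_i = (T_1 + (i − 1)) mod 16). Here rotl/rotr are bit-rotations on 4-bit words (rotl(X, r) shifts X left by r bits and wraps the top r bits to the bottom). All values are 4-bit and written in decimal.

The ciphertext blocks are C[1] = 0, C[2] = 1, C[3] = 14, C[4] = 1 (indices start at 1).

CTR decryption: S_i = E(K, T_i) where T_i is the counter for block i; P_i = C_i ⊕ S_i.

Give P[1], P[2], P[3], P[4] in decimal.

P[1]: T = 13, S = E(K, T) = 9; 0 ⊕ 9 = 9.
P[2]: T = 14, S = E(K, T) = 0; 1 ⊕ 0 = 1.
P[3]: T = 15, S = E(K, T) = 8; 14 ⊕ 8 = 6.
P[4]: T = 0, S = E(K, T) = 7; 1 ⊕ 7 = 6.

P[1] = 9, P[2] = 1, P[3] = 6, P[4] = 6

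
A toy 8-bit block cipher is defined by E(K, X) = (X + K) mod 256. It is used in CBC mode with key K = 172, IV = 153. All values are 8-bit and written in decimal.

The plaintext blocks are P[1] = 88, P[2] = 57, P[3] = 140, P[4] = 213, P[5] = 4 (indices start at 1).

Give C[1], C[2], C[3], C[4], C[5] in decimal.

C[1] = 109, C[2] = 0, C[3] = 56, C[4] = 153, C[5] = 73

CBC encryption: C_i = E(K, P_i ⊕ C_{i−1}), with C_{0} = IV.
C[1]: P[1] ⊕ 153 = 193; E(K, 193) = 109.
C[2]: P[2] ⊕ 109 = 84; E(K, 84) = 0.
C[3]: P[3] ⊕ 0 = 140; E(K, 140) = 56.
C[4]: P[4] ⊕ 56 = 237; E(K, 237) = 153.
C[5]: P[5] ⊕ 153 = 157; E(K, 157) = 73.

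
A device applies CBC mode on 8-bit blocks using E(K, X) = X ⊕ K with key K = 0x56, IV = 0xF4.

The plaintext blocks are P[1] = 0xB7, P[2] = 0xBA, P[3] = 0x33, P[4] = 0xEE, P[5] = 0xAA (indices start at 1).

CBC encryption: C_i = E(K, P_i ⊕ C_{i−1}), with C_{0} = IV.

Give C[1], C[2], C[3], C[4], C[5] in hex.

C[1] = 0x15, C[2] = 0xF9, C[3] = 0x9C, C[4] = 0x24, C[5] = 0xD8

C[1]: P[1] ⊕ 0xF4 = 0x43; E(K, 0x43) = 0x15.
C[2]: P[2] ⊕ 0x15 = 0xAF; E(K, 0xAF) = 0xF9.
C[3]: P[3] ⊕ 0xF9 = 0xCA; E(K, 0xCA) = 0x9C.
C[4]: P[4] ⊕ 0x9C = 0x72; E(K, 0x72) = 0x24.
C[5]: P[5] ⊕ 0x24 = 0x8E; E(K, 0x8E) = 0xD8.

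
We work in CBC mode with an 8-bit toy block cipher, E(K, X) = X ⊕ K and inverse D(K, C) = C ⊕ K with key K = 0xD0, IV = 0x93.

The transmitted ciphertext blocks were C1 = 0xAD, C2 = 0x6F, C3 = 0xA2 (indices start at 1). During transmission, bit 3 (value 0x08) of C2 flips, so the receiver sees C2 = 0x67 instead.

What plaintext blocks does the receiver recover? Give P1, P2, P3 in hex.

P1 = 0xEE, P2 = 0x1A, P3 = 0x15

CBC decryption: P_i = D(K, C_i) ⊕ C_{i−1}, with C_{0} = IV.
Only C2 changed, to 0x67. In CBC, a change in C_i garbles P_i and flips the same bit in P_{i+1}. Decrypting the received ciphertext:
P1: D(K, 0xAD) = 0x7D; 0x7D ⊕ 0x93 = 0xEE.
P2: D(K, 0x67) = 0xB7; 0xB7 ⊕ 0xAD = 0x1A.
P3: D(K, 0xA2) = 0x72; 0x72 ⊕ 0x67 = 0x15.
Blocks that differ from the original plaintext: P2, P3.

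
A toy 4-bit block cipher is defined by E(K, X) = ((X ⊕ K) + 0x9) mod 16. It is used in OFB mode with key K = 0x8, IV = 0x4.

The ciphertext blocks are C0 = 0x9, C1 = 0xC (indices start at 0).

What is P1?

P1 = 0xA

OFB decryption: S_i = E(K, S_{i−1}) with S_{−1} = IV; P_i = C_i ⊕ S_i.
P0: S = E(K, 0x4) = 0x5; 0x9 ⊕ 0x5 = 0xC.
P1: S = E(K, 0x5) = 0x6; 0xC ⊕ 0x6 = 0xA.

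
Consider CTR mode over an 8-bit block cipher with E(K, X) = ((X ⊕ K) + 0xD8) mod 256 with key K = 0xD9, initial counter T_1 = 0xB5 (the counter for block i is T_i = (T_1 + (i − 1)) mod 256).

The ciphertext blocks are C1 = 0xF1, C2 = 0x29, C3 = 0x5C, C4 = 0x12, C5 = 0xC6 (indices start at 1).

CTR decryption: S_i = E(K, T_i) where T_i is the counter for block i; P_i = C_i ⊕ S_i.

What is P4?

P4: T = 0xB8, S = E(K, T) = 0x39; 0x12 ⊕ 0x39 = 0x2B.

P4 = 0x2B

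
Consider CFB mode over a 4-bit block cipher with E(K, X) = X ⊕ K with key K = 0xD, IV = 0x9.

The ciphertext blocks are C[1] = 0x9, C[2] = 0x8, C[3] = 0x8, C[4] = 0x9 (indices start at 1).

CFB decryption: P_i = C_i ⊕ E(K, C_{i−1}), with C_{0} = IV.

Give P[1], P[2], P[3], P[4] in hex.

P[1] = 0xD, P[2] = 0xC, P[3] = 0xD, P[4] = 0xC

P[1]: E(K, 0x9) = 0x4; 0x9 ⊕ 0x4 = 0xD.
P[2]: E(K, 0x9) = 0x4; 0x8 ⊕ 0x4 = 0xC.
P[3]: E(K, 0x8) = 0x5; 0x8 ⊕ 0x5 = 0xD.
P[4]: E(K, 0x8) = 0x5; 0x9 ⊕ 0x5 = 0xC.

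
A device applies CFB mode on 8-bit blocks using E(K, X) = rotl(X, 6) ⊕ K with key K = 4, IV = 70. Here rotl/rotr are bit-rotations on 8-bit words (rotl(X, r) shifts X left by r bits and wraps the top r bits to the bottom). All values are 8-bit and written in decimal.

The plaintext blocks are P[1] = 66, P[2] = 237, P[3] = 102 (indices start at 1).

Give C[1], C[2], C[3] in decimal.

C[1] = 215, C[2] = 28, C[3] = 101

CFB encryption: C_i = P_i ⊕ E(K, C_{i−1}), with C_{0} = IV.
C[1]: E(K, 70) = 149; 66 ⊕ 149 = 215.
C[2]: E(K, 215) = 241; 237 ⊕ 241 = 28.
C[3]: E(K, 28) = 3; 102 ⊕ 3 = 101.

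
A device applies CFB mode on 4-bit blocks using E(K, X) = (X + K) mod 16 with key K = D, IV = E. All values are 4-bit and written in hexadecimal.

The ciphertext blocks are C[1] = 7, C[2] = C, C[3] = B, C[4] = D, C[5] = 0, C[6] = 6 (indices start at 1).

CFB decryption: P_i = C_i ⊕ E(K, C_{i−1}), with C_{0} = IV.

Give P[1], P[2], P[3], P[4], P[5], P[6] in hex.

P[1] = C, P[2] = 8, P[3] = 2, P[4] = 5, P[5] = A, P[6] = B

P[1]: E(K, E) = B; 7 ⊕ B = C.
P[2]: E(K, 7) = 4; C ⊕ 4 = 8.
P[3]: E(K, C) = 9; B ⊕ 9 = 2.
P[4]: E(K, B) = 8; D ⊕ 8 = 5.
P[5]: E(K, D) = A; 0 ⊕ A = A.
P[6]: E(K, 0) = D; 6 ⊕ D = B.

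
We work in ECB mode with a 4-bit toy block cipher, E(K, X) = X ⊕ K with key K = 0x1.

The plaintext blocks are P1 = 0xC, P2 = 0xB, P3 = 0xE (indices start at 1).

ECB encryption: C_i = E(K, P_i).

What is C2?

C2 = 0xA

C2: E(K, 0xB) = 0xA.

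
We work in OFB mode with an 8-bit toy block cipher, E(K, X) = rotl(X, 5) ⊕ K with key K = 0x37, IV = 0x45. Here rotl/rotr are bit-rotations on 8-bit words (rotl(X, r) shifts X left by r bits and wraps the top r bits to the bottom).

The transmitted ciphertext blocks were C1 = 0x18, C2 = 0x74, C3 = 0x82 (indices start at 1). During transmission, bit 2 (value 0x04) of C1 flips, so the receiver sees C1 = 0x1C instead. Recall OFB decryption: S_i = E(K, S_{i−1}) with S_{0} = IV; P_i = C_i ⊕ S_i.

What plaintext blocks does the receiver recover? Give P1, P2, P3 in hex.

P1 = 0x83, P2 = 0xB0, P3 = 0x2D

Only C1 changed, to 0x1C. In OFB, a change in C_i flips the same bit in P_i only; the keystream is unaffected. Decrypting the received ciphertext:
P1: S = E(K, 0x45) = 0x9F; 0x1C ⊕ 0x9F = 0x83.
P2: S = E(K, 0x9F) = 0xC4; 0x74 ⊕ 0xC4 = 0xB0.
P3: S = E(K, 0xC4) = 0xAF; 0x82 ⊕ 0xAF = 0x2D.
Blocks that differ from the original plaintext: P1.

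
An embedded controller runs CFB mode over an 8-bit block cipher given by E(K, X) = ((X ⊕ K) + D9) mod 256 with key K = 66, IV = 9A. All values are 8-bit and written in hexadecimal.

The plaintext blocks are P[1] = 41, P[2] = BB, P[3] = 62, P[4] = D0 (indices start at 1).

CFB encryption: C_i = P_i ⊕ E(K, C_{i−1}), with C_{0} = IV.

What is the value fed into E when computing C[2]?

C[1]: E(K, 9A) = D5; 41 ⊕ D5 = 94.
C[2]: E(K, 94) = CB; BB ⊕ CB = 70.
So the input to E for block [2] is 94.

94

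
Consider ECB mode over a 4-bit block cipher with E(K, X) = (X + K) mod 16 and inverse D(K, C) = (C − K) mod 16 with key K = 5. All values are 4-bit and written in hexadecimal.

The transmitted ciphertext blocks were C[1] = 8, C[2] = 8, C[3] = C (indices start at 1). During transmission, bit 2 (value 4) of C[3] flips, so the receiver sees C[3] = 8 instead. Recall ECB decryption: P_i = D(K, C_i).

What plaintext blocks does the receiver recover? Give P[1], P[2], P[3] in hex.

Only C[3] changed, to 8. In ECB, a change in C_i affects only P_i. Decrypting the received ciphertext:
P[1]: D(K, 8) = 3.
P[2]: D(K, 8) = 3.
P[3]: D(K, 8) = 3.
Blocks that differ from the original plaintext: P[3].

P[1] = 3, P[2] = 3, P[3] = 3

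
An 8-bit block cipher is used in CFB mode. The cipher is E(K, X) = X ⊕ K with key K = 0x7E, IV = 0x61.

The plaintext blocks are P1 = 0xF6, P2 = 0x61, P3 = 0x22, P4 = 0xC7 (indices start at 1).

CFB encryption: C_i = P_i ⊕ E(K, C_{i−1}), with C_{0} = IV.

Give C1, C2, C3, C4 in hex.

C1 = 0xE9, C2 = 0xF6, C3 = 0xAA, C4 = 0x13

C1: E(K, 0x61) = 0x1F; 0xF6 ⊕ 0x1F = 0xE9.
C2: E(K, 0xE9) = 0x97; 0x61 ⊕ 0x97 = 0xF6.
C3: E(K, 0xF6) = 0x88; 0x22 ⊕ 0x88 = 0xAA.
C4: E(K, 0xAA) = 0xD4; 0xC7 ⊕ 0xD4 = 0x13.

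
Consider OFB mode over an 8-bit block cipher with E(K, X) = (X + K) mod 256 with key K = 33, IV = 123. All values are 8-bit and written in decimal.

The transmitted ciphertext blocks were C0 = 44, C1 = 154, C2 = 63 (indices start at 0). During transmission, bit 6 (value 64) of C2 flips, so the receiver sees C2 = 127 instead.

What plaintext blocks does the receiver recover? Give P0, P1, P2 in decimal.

OFB decryption: S_i = E(K, S_{i−1}) with S_{−1} = IV; P_i = C_i ⊕ S_i.
Only C2 changed, to 127. In OFB, a change in C_i flips the same bit in P_i only; the keystream is unaffected. Decrypting the received ciphertext:
P0: S = E(K, 123) = 156; 44 ⊕ 156 = 176.
P1: S = E(K, 156) = 189; 154 ⊕ 189 = 39.
P2: S = E(K, 189) = 222; 127 ⊕ 222 = 161.
Blocks that differ from the original plaintext: P2.

P0 = 176, P1 = 39, P2 = 161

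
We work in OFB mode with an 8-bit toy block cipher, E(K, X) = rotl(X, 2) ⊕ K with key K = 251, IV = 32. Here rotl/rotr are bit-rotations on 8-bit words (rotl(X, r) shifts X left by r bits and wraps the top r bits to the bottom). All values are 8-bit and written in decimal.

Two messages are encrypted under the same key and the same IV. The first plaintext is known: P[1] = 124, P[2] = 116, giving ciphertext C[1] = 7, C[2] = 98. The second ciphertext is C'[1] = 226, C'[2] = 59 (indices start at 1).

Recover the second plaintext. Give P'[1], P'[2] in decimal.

P'[1] = 153, P'[2] = 45

In OFB with a reused IV, both messages share the same keystream S_i, so C_i ⊕ C'_i = P_i ⊕ P'_i and thus P'_i = P_i ⊕ C_i ⊕ C'_i.
P'[1]: 124 ⊕ 7 ⊕ 226 = 153.
P'[2]: 116 ⊕ 98 ⊕ 59 = 45.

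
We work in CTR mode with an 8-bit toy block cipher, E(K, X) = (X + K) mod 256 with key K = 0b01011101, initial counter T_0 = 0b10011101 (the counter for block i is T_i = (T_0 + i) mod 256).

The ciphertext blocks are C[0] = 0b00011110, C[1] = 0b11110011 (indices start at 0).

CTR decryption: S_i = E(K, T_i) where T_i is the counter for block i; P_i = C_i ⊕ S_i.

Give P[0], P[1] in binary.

P[0]: T = 0b10011101, S = E(K, T) = 0b11111010; 0b00011110 ⊕ 0b11111010 = 0b11100100.
P[1]: T = 0b10011110, S = E(K, T) = 0b11111011; 0b11110011 ⊕ 0b11111011 = 0b00001000.

P[0] = 0b11100100, P[1] = 0b00001000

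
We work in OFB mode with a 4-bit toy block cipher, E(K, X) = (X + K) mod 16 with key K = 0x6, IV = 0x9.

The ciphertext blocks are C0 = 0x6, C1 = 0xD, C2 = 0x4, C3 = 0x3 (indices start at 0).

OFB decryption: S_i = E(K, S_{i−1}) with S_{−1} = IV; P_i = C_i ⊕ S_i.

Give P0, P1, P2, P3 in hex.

P0: S = E(K, 0x9) = 0xF; 0x6 ⊕ 0xF = 0x9.
P1: S = E(K, 0xF) = 0x5; 0xD ⊕ 0x5 = 0x8.
P2: S = E(K, 0x5) = 0xB; 0x4 ⊕ 0xB = 0xF.
P3: S = E(K, 0xB) = 0x1; 0x3 ⊕ 0x1 = 0x2.

P0 = 0x9, P1 = 0x8, P2 = 0xF, P3 = 0x2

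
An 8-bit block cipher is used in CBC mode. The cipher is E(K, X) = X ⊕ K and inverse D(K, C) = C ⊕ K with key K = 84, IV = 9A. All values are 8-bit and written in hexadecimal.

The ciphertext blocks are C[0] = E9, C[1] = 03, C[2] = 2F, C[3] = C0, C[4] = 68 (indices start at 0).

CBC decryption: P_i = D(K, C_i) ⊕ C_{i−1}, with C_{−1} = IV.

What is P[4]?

P[4] = 2C

P[4]: D(K, 68) = EC; EC ⊕ C0 = 2C.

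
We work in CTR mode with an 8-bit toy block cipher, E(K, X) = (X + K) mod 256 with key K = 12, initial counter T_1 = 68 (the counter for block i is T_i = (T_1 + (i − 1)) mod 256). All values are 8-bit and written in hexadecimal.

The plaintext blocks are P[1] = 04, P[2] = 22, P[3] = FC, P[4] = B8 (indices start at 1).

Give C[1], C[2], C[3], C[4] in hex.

C[1] = 7E, C[2] = 59, C[3] = 80, C[4] = C5

CTR encryption: S_i = E(K, T_i) where T_i is the counter for block i; C_i = P_i ⊕ S_i.
C[1]: T = 68, S = E(K, T) = 7A; 04 ⊕ 7A = 7E.
C[2]: T = 69, S = E(K, T) = 7B; 22 ⊕ 7B = 59.
C[3]: T = 6A, S = E(K, T) = 7C; FC ⊕ 7C = 80.
C[4]: T = 6B, S = E(K, T) = 7D; B8 ⊕ 7D = C5.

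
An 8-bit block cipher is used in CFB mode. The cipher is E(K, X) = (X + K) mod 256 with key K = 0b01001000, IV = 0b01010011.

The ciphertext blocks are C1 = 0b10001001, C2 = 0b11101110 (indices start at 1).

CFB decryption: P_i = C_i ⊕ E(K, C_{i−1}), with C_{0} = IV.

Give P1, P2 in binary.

P1 = 0b00010010, P2 = 0b00111111

P1: E(K, 0b01010011) = 0b10011011; 0b10001001 ⊕ 0b10011011 = 0b00010010.
P2: E(K, 0b10001001) = 0b11010001; 0b11101110 ⊕ 0b11010001 = 0b00111111.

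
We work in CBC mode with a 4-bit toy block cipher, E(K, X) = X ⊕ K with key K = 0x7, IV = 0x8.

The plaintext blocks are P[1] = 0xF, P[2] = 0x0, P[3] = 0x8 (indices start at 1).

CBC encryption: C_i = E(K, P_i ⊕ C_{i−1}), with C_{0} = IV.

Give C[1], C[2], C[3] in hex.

C[1] = 0x0, C[2] = 0x7, C[3] = 0x8

C[1]: P[1] ⊕ 0x8 = 0x7; E(K, 0x7) = 0x0.
C[2]: P[2] ⊕ 0x0 = 0x0; E(K, 0x0) = 0x7.
C[3]: P[3] ⊕ 0x7 = 0xF; E(K, 0xF) = 0x8.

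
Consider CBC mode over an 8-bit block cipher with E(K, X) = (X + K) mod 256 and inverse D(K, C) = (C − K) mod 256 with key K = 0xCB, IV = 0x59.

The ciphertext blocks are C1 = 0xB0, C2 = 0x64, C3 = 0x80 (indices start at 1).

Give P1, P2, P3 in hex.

P1 = 0xBC, P2 = 0x29, P3 = 0xD1

CBC decryption: P_i = D(K, C_i) ⊕ C_{i−1}, with C_{0} = IV.
P1: D(K, 0xB0) = 0xE5; 0xE5 ⊕ 0x59 = 0xBC.
P2: D(K, 0x64) = 0x99; 0x99 ⊕ 0xB0 = 0x29.
P3: D(K, 0x80) = 0xB5; 0xB5 ⊕ 0x64 = 0xD1.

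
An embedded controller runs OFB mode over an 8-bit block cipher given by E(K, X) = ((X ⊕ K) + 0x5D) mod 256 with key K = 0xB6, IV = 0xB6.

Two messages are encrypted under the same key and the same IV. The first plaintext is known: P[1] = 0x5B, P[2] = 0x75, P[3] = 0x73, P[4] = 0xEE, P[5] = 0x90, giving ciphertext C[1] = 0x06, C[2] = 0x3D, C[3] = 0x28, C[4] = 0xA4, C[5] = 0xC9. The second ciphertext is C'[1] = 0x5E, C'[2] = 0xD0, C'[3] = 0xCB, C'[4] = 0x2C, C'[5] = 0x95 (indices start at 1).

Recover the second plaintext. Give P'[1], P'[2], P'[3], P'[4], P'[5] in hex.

P'[1] = 0x03, P'[2] = 0x98, P'[3] = 0x90, P'[4] = 0x66, P'[5] = 0xCC

In OFB with a reused IV, both messages share the same keystream S_i, so C_i ⊕ C'_i = P_i ⊕ P'_i and thus P'_i = P_i ⊕ C_i ⊕ C'_i.
P'[1]: 0x5B ⊕ 0x06 ⊕ 0x5E = 0x03.
P'[2]: 0x75 ⊕ 0x3D ⊕ 0xD0 = 0x98.
P'[3]: 0x73 ⊕ 0x28 ⊕ 0xCB = 0x90.
P'[4]: 0xEE ⊕ 0xA4 ⊕ 0x2C = 0x66.
P'[5]: 0x90 ⊕ 0xC9 ⊕ 0x95 = 0xCC.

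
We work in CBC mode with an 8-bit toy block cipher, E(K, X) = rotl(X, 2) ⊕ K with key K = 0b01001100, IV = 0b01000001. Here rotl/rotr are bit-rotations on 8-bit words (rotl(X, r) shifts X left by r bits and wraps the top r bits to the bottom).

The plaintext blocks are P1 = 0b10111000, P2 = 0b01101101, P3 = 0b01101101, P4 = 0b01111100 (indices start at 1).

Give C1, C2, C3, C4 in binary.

C1 = 0b10101011, C2 = 0b01010111, C3 = 0b10100100, C4 = 0b00101111

CBC encryption: C_i = E(K, P_i ⊕ C_{i−1}), with C_{0} = IV.
C1: P1 ⊕ 0b01000001 = 0b11111001; E(K, 0b11111001) = 0b10101011.
C2: P2 ⊕ 0b10101011 = 0b11000110; E(K, 0b11000110) = 0b01010111.
C3: P3 ⊕ 0b01010111 = 0b00111010; E(K, 0b00111010) = 0b10100100.
C4: P4 ⊕ 0b10100100 = 0b11011000; E(K, 0b11011000) = 0b00101111.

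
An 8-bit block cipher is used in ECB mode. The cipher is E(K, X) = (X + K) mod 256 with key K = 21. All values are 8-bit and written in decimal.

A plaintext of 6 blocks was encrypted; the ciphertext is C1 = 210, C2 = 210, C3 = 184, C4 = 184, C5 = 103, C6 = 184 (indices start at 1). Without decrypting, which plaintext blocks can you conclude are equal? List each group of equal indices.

P1 = P2; P3 = P4 = P6

ECB encrypts each block independently with the same key, so equal ciphertext blocks imply equal plaintext blocks.
C1 = C2 = 210, so P1 = P2.
C3 = C4 = C6 = 184, so P3 = P4 = P6.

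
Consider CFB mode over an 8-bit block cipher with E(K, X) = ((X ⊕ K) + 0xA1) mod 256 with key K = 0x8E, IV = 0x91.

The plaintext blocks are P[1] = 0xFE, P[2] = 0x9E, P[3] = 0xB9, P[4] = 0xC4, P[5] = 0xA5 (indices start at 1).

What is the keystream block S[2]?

0x51

CFB encryption: C_i = P_i ⊕ E(K, C_{i−1}), with C_{0} = IV.
C[1]: E(K, 0x91) = 0xC0; 0xFE ⊕ 0xC0 = 0x3E.
C[2]: E(K, 0x3E) = 0x51; 0x9E ⊕ 0x51 = 0xCF.
So S[2] = 0x51.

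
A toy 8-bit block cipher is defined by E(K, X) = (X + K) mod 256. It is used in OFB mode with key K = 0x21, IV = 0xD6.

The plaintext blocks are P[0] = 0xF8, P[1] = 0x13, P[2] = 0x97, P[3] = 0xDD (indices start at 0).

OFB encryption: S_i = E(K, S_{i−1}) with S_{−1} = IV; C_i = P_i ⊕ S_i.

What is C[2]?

C[2] = 0xAE

C[0]: S = E(K, 0xD6) = 0xF7; 0xF8 ⊕ 0xF7 = 0x0F.
C[1]: S = E(K, 0xF7) = 0x18; 0x13 ⊕ 0x18 = 0x0B.
C[2]: S = E(K, 0x18) = 0x39; 0x97 ⊕ 0x39 = 0xAE.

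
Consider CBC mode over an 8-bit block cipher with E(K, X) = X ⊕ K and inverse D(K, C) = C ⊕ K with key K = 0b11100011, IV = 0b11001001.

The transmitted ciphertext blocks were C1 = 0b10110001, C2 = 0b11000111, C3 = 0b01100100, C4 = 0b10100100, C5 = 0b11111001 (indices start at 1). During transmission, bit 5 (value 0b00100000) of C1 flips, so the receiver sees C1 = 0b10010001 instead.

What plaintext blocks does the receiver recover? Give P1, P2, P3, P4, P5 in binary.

P1 = 0b10111011, P2 = 0b10110101, P3 = 0b01000000, P4 = 0b00100011, P5 = 0b10111110

CBC decryption: P_i = D(K, C_i) ⊕ C_{i−1}, with C_{0} = IV.
Only C1 changed, to 0b10010001. In CBC, a change in C_i garbles P_i and flips the same bit in P_{i+1}. Decrypting the received ciphertext:
P1: D(K, 0b10010001) = 0b01110010; 0b01110010 ⊕ 0b11001001 = 0b10111011.
P2: D(K, 0b11000111) = 0b00100100; 0b00100100 ⊕ 0b10010001 = 0b10110101.
P3: D(K, 0b01100100) = 0b10000111; 0b10000111 ⊕ 0b11000111 = 0b01000000.
P4: D(K, 0b10100100) = 0b01000111; 0b01000111 ⊕ 0b01100100 = 0b00100011.
P5: D(K, 0b11111001) = 0b00011010; 0b00011010 ⊕ 0b10100100 = 0b10111110.
Blocks that differ from the original plaintext: P1, P2.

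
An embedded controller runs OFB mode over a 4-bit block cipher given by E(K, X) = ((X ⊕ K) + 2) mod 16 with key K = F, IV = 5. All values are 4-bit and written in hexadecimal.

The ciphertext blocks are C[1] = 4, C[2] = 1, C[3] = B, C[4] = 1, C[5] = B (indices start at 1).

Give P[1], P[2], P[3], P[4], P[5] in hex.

OFB decryption: S_i = E(K, S_{i−1}) with S_{0} = IV; P_i = C_i ⊕ S_i.
P[1]: S = E(K, 5) = C; 4 ⊕ C = 8.
P[2]: S = E(K, C) = 5; 1 ⊕ 5 = 4.
P[3]: S = E(K, 5) = C; B ⊕ C = 7.
P[4]: S = E(K, C) = 5; 1 ⊕ 5 = 4.
P[5]: S = E(K, 5) = C; B ⊕ C = 7.

P[1] = 8, P[2] = 4, P[3] = 7, P[4] = 4, P[5] = 7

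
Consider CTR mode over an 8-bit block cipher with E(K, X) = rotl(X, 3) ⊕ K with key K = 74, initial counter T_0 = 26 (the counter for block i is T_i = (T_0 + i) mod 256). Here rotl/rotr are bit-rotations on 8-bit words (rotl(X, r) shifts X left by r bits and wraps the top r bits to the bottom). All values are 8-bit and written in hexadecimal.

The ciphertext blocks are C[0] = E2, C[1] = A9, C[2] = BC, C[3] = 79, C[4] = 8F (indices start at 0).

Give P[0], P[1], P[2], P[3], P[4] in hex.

CTR decryption: S_i = E(K, T_i) where T_i is the counter for block i; P_i = C_i ⊕ S_i.
P[0]: T = 26, S = E(K, T) = 45; E2 ⊕ 45 = A7.
P[1]: T = 27, S = E(K, T) = 4D; A9 ⊕ 4D = E4.
P[2]: T = 28, S = E(K, T) = 35; BC ⊕ 35 = 89.
P[3]: T = 29, S = E(K, T) = 3D; 79 ⊕ 3D = 44.
P[4]: T = 2A, S = E(K, T) = 25; 8F ⊕ 25 = AA.

P[0] = A7, P[1] = E4, P[2] = 89, P[3] = 44, P[4] = AA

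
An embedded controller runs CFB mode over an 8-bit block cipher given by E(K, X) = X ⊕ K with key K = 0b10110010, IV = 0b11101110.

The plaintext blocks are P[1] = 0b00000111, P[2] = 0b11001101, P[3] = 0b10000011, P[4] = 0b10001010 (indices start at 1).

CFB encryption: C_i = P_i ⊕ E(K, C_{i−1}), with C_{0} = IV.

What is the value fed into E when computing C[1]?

C[1]: E(K, 0b11101110) = 0b01011100; 0b00000111 ⊕ 0b01011100 = 0b01011011.
So the input to E for block [1] is 0b11101110.

0b11101110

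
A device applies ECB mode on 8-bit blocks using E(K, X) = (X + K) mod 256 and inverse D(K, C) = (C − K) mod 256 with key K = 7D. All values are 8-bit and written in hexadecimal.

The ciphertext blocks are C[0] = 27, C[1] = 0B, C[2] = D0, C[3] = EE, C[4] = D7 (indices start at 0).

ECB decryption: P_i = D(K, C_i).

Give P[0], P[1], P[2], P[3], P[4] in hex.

P[0]: D(K, 27) = AA.
P[1]: D(K, 0B) = 8E.
P[2]: D(K, D0) = 53.
P[3]: D(K, EE) = 71.
P[4]: D(K, D7) = 5A.

P[0] = AA, P[1] = 8E, P[2] = 53, P[3] = 71, P[4] = 5A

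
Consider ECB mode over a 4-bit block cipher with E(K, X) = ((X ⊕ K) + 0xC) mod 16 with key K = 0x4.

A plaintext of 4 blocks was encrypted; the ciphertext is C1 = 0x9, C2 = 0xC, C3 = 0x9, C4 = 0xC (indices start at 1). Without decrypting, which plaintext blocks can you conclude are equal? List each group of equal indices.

P1 = P3; P2 = P4

ECB encrypts each block independently with the same key, so equal ciphertext blocks imply equal plaintext blocks.
C1 = C3 = 0x9, so P1 = P3.
C2 = C4 = 0xC, so P2 = P4.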